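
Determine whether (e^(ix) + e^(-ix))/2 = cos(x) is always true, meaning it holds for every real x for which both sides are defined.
Yes, this is an identity.

Claim: (e^(ix) + e^(-ix))/2 = cos(x).
Reasoning: By Euler's formula e^(ix) = cos(x) + i·sin(x) and e^(-ix) = cos(x) - i·sin(x). Adding cancels the sine terms: e^(ix) + e^(-ix) = 2cos(x); divide by 2.
So the two sides agree for every real x for which both sides are defined.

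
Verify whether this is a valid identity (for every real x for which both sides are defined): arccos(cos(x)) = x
Claim: arccos(cos(x)) = x.
Test a specific point where both sides are defined: x = -π/2.
LHS = arccos(cos(x)) ≈ 1.5708
RHS = x ≈ -1.5708
Since 1.5708 ≠ -1.5708, the equation fails at this point, so it cannot hold for every real x for which both sides are defined.
arccos only returns values in [0, π], so arccos(cos(x)) = x holds only for x in that interval, not for all real x.

Conclusion: No, this is NOT an identity.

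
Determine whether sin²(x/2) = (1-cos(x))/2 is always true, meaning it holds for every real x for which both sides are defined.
Claim: sin²(x/2) = (1-cos(x))/2.
Reasoning: Use cos(2θ) = 1 - 2sin²θ with θ = x/2: cos(x) = 1 - 2sin²(x/2). Solving for sin²(x/2) gives (1 - cos(x))/2.
So the two sides agree for every real x for which both sides are defined.

Conclusion: Yes, this is an identity.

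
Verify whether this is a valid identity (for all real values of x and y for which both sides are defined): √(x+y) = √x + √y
No, this is NOT an identity.

Claim: √(x+y) = √x + √y.
Test a specific point where both sides are defined: x = 3, y = 1.
LHS = √(x+y) ≈ 2.0000
RHS = √x + √y ≈ 2.7321
Since 2.0000 ≠ 2.7321, the equation fails at this point, so it cannot hold for all real values of x and y for which both sides are defined.
Squaring the right side gives x + 2√(xy) + y, not x + y.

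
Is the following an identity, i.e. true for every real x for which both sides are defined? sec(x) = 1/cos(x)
Claim: sec(x) = 1/cos(x).
Reasoning: sec(x) is by definition the reciprocal of cos(x), wherever cos(x) ≠ 0.
So the two sides agree for every real x for which both sides are defined.

Conclusion: Yes, this is an identity.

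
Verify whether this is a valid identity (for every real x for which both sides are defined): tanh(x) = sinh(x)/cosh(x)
Claim: tanh(x) = sinh(x)/cosh(x).
Reasoning: tanh(x) is defined as sinh(x)/cosh(x) = (e^x - e^-x)/(e^x + e^-x); cosh(x) ≥ 1 is never zero, so this holds for every real x.
So the two sides agree for every real x for which both sides are defined.

Conclusion: Yes, this is an identity.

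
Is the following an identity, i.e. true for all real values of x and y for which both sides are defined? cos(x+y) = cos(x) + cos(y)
No, this is NOT an identity.

Claim: cos(x+y) = cos(x) + cos(y).
Test a specific point where both sides are defined: x = π/4, y = π/6.
LHS = cos(x+y) ≈ 0.2588
RHS = cos(x) + cos(y) ≈ 1.5731
Since 0.2588 ≠ 1.5731, the equation fails at this point, so it cannot hold for all real values of x and y for which both sides are defined.
The correct expansion is cos(x+y) = cos(x)cos(y) - sin(x)sin(y); cosine is not additive.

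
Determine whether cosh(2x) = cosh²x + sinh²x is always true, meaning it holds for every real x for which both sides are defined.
Claim: cosh(2x) = cosh²x + sinh²x.
Reasoning: cosh²x = (e^(2x) + 2 + e^(-2x))/4 and sinh²x = (e^(2x) - 2 + e^(-2x))/4. Adding gives (2e^(2x) + 2e^(-2x))/4 = (e^(2x) + e^(-2x))/2 = cosh(2x).
So the two sides agree for every real x for which both sides are defined.

Conclusion: Yes, this is an identity.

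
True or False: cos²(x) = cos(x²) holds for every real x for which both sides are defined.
False.

Claim: cos²(x) = cos(x²).
Test a specific point where both sides are defined: x = -π/3.
LHS = cos²(x) ≈ 0.2500
RHS = cos(x²) ≈ 0.4566
Since 0.2500 ≠ 0.4566, the equation fails at this point, so it cannot hold for every real x for which both sides are defined.
cos²(x) means (cos x)², squaring the output; cos(x²) squares the input. These are different functions.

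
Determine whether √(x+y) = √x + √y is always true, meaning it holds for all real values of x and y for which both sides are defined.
Claim: √(x+y) = √x + √y.
Test a specific point where both sides are defined: x = 1, y = 4.
LHS = √(x+y) ≈ 2.2361
RHS = √x + √y ≈ 3.0000
Since 2.2361 ≠ 3.0000, the equation fails at this point, so it cannot hold for all real values of x and y for which both sides are defined.
Squaring the right side gives x + 2√(xy) + y, not x + y.

Conclusion: No, this is NOT an identity.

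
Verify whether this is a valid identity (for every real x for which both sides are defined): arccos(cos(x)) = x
No, this is NOT an identity.

Claim: arccos(cos(x)) = x.
Test a specific point where both sides are defined: x = -π/6.
LHS = arccos(cos(x)) ≈ 0.5236
RHS = x ≈ -0.5236
Since 0.5236 ≠ -0.5236, the equation fails at this point, so it cannot hold for every real x for which both sides are defined.
arccos only returns values in [0, π], so arccos(cos(x)) = x holds only for x in that interval, not for all real x.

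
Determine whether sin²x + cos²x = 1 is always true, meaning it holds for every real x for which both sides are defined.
Claim: sin²x + cos²x = 1.
Reasoning: The point (cos x, sin x) lies on the unit circle X² + Y² = 1, so cos²x + sin²x = 1 for every real x.
So the two sides agree for every real x for which both sides are defined.

Conclusion: Yes, this is an identity.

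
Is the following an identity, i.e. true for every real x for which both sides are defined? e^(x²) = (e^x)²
No, this is NOT an identity.

Claim: e^(x²) = (e^x)².
Test a specific point where both sides are defined: x = 1/2.
LHS = e^(x²) ≈ 1.2840
RHS = (e^x)² ≈ 2.7183
Since 1.2840 ≠ 2.7183, the equation fails at this point, so it cannot hold for every real x for which both sides are defined.
(e^x)² = e^(2x), and 2x ≠ x² in general.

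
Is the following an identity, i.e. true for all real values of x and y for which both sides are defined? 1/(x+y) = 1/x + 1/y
Claim: 1/(x+y) = 1/x + 1/y.
Test a specific point where both sides are defined: x = -2, y = -1.
LHS = 1/(x+y) ≈ -0.3333
RHS = 1/x + 1/y ≈ -1.5000
Since -0.3333 ≠ -1.5000, the equation fails at this point, so it cannot hold for all real values of x and y for which both sides are defined.
1/x + 1/y = (x+y)/(xy), which is not 1/(x+y).

Conclusion: No, this is NOT an identity.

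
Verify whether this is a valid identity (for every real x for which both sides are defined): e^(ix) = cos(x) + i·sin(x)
Yes, this is an identity.

Claim: e^(ix) = cos(x) + i·sin(x).
Reasoning: Euler's formula. Expand e^(ix) = Σ (ix)^k / k!. Since i² = -1, the even-k terms are Σ (-1)^m x^(2m)/(2m)! = cos(x) and the odd-k terms are i · Σ (-1)^m x^(2m+1)/(2m+1)! = i·sin(x).
So the two sides agree for every real x for which both sides are defined.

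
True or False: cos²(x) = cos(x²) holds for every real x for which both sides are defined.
Claim: cos²(x) = cos(x²).
Test a specific point where both sides are defined: x = π/4.
LHS = cos²(x) ≈ 0.5000
RHS = cos(x²) ≈ 0.8157
Since 0.5000 ≠ 0.8157, the equation fails at this point, so it cannot hold for every real x for which both sides are defined.
cos²(x) means (cos x)², squaring the output; cos(x²) squares the input. These are different functions.

Conclusion: False.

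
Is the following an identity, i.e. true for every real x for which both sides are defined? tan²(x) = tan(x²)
Claim: tan²(x) = tan(x²).
Test a specific point where both sides are defined: x = -π/4.
LHS = tan²(x) ≈ 1.0000
RHS = tan(x²) ≈ 0.7092
Since 1.0000 ≠ 0.7092, the equation fails at this point, so it cannot hold for every real x for which both sides are defined.
tan²(x) means (tan x)², squaring the output; tan(x²) squares the input. These are different functions.

Conclusion: No, this is NOT an identity.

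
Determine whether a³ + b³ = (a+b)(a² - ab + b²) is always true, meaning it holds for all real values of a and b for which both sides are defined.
Yes, this is an identity.

Claim: a³ + b³ = (a+b)(a² - ab + b²).
Reasoning: Expand the right side: (a+b)(a² - ab + b²) = a³ - a²b + ab² + a²b - ab² + b³ = a³ + b³ (the middle terms cancel in pairs).
So the two sides agree for all real values of a and b for which both sides are defined.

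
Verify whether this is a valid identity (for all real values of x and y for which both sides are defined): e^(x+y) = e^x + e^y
Claim: e^(x+y) = e^x + e^y.
Test a specific point where both sides are defined: x = -1, y = -2.
LHS = e^(x+y) ≈ 0.0498
RHS = e^x + e^y ≈ 0.5032
Since 0.0498 ≠ 0.5032, the equation fails at this point, so it cannot hold for all real values of x and y for which both sides are defined.
The correct rule is e^(x+y) = e^x · e^y (a product, not a sum).

Conclusion: No, this is NOT an identity.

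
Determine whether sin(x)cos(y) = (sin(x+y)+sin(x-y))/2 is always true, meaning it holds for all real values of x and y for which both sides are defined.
Claim: sin(x)cos(y) = (sin(x+y)+sin(x-y))/2.
Reasoning: sin(x+y) = sin(x)cos(y) + cos(x)sin(y) and sin(x-y) = sin(x)cos(y) - cos(x)sin(y). Adding, sin(x+y) + sin(x-y) = 2sin(x)cos(y); divide by 2.
So the two sides agree for all real values of x and y for which both sides are defined.

Conclusion: Yes, this is an identity.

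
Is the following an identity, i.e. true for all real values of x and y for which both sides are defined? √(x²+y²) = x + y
Claim: √(x²+y²) = x + y.
Test a specific point where both sides are defined: x = -3, y = 3/2.
LHS = √(x²+y²) ≈ 3.3541
RHS = x + y ≈ -1.5000
Since 3.3541 ≠ -1.5000, the equation fails at this point, so it cannot hold for all real values of x and y for which both sides are defined.
(x+y)² = x² + 2xy + y², not x² + y², so the square root does not split this way.

Conclusion: No, this is NOT an identity.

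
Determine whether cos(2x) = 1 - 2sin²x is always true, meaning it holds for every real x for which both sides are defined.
Claim: cos(2x) = 1 - 2sin²x.
Reasoning: cos(2x) = cos²x - sin²x. Replace cos²x by 1 - sin²x: (1 - sin²x) - sin²x = 1 - 2sin²x.
So the two sides agree for every real x for which both sides are defined.

Conclusion: Yes, this is an identity.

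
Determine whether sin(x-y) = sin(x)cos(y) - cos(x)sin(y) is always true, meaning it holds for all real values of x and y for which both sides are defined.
Claim: sin(x-y) = sin(x)cos(y) - cos(x)sin(y).
Reasoning: Replace y by -y in sin(x+y) = sin(x)cos(y) + cos(x)sin(y) and use cos(-y) = cos(y), sin(-y) = -sin(y): sin(x-y) = sin(x)cos(y) - cos(x)sin(y).
So the two sides agree for all real values of x and y for which both sides are defined.

Conclusion: Yes, this is an identity.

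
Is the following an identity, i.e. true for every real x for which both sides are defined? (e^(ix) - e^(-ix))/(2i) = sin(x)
Claim: (e^(ix) - e^(-ix))/(2i) = sin(x).
Reasoning: By Euler's formula e^(ix) = cos(x) + i·sin(x) and e^(-ix) = cos(x) - i·sin(x). Subtracting cancels the cosine terms: e^(ix) - e^(-ix) = 2i·sin(x); divide by 2i.
So the two sides agree for every real x for which both sides are defined.

Conclusion: Yes, this is an identity.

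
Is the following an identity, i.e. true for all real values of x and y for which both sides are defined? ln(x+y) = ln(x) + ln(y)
No, this is NOT an identity.

Claim: ln(x+y) = ln(x) + ln(y).
Test a specific point where both sides are defined: x = 1, y = 4.
LHS = ln(x+y) ≈ 1.6094
RHS = ln(x) + ln(y) ≈ 1.3863
Since 1.6094 ≠ 1.3863, the equation fails at this point, so it cannot hold for all real values of x and y for which both sides are defined.
ln(x) + ln(y) = ln(xy), not ln(x+y).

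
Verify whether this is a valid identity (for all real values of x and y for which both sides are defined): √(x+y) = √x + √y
Claim: √(x+y) = √x + √y.
Test a specific point where both sides are defined: x = 3/2, y = 1.
LHS = √(x+y) ≈ 1.5811
RHS = √x + √y ≈ 2.2247
Since 1.5811 ≠ 2.2247, the equation fails at this point, so it cannot hold for all real values of x and y for which both sides are defined.
Squaring the right side gives x + 2√(xy) + y, not x + y.

Conclusion: No, this is NOT an identity.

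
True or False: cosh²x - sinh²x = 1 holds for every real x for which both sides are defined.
Claim: cosh²x - sinh²x = 1.
Reasoning: With cosh(x) = (e^x + e^-x)/2 and sinh(x) = (e^x - e^-x)/2: cosh²x = (e^(2x) + 2 + e^(-2x))/4 and sinh²x = (e^(2x) - 2 + e^(-2x))/4. Subtracting leaves 4/4 = 1.
So the two sides agree for every real x for which both sides are defined.

Conclusion: True.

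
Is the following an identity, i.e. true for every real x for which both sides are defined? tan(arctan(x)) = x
Claim: tan(arctan(x)) = x.
Reasoning: For every real x, arctan(x) is by definition the angle in (-π/2, π/2) whose tangent equals x. Taking the tangent of that angle returns x.
So the two sides agree for every real x for which both sides are defined.

Conclusion: Yes, this is an identity.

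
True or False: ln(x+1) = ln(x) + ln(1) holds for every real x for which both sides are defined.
Claim: ln(x+1) = ln(x) + ln(1).
Test a specific point where both sides are defined: x = 2.
LHS = ln(x+1) ≈ 1.0986
RHS = ln(x) + ln(1) ≈ 0.6931
Since 1.0986 ≠ 0.6931, the equation fails at this point, so it cannot hold for every real x for which both sides are defined.
ln(1) = 0, so the right side is just ln(x), which differs from ln(x+1).

Conclusion: False.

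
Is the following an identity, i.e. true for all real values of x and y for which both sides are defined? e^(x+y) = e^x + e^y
Claim: e^(x+y) = e^x + e^y.
Test a specific point where both sides are defined: x = 5, y = 3.
LHS = e^(x+y) ≈ 2980.9580
RHS = e^x + e^y ≈ 168.4987
Since 2980.9580 ≠ 168.4987, the equation fails at this point, so it cannot hold for all real values of x and y for which both sides are defined.
The correct rule is e^(x+y) = e^x · e^y (a product, not a sum).

Conclusion: No, this is NOT an identity.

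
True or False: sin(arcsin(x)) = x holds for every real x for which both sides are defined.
True.

Claim: sin(arcsin(x)) = x.
Reasoning: For -1 ≤ x ≤ 1 (where arcsin is defined), arcsin(x) is by definition an angle whose sine equals x. Taking the sine of that angle returns x. (Note the other order, arcsin(sin x) = x, is NOT an identity.)
So the two sides agree for every real x for which both sides are defined.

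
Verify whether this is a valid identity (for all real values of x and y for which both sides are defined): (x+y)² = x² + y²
No, this is NOT an identity.

Claim: (x+y)² = x² + y².
Test a specific point where both sides are defined: x = 4, y = 3.
LHS = (x+y)² ≈ 49.0000
RHS = x² + y² ≈ 25.0000
Since 49.0000 ≠ 25.0000, the equation fails at this point, so it cannot hold for all real values of x and y for which both sides are defined.
The correct expansion is (x+y)² = x² + 2xy + y²; the cross term 2xy is missing.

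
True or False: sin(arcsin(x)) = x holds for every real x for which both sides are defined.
True.

Claim: sin(arcsin(x)) = x.
Reasoning: For -1 ≤ x ≤ 1 (where arcsin is defined), arcsin(x) is by definition an angle whose sine equals x. Taking the sine of that angle returns x. (Note the other order, arcsin(sin x) = x, is NOT an identity.)
So the two sides agree for every real x for which both sides are defined.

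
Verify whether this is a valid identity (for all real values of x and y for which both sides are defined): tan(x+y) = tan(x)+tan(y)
Claim: tan(x+y) = tan(x)+tan(y).
Test a specific point where both sides are defined: x = π/6, y = -π/4.
LHS = tan(x+y) ≈ -0.2679
RHS = tan(x)+tan(y) ≈ -0.4226
Since -0.2679 ≠ -0.4226, the equation fails at this point, so it cannot hold for all real values of x and y for which both sides are defined.
The correct formula is tan(x+y) = (tan(x) + tan(y))/(1 - tan(x)tan(y)).

Conclusion: No, this is NOT an identity.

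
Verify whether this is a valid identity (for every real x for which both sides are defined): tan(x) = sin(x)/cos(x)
Yes, this is an identity.

Claim: tan(x) = sin(x)/cos(x).
Reasoning: For an angle x whose terminal point on the unit circle is (cos x, sin x), tan(x) is defined as the ratio (second coordinate)/(first coordinate) = sin(x)/cos(x), wherever cos(x) ≠ 0.
So the two sides agree for every real x for which both sides are defined.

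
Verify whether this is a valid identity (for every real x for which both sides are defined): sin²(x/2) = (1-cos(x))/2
Yes, this is an identity.

Claim: sin²(x/2) = (1-cos(x))/2.
Reasoning: Use cos(2θ) = 1 - 2sin²θ with θ = x/2: cos(x) = 1 - 2sin²(x/2). Solving for sin²(x/2) gives (1 - cos(x))/2.
So the two sides agree for every real x for which both sides are defined.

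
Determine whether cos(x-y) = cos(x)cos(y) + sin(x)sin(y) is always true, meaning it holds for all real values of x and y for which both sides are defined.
Yes, this is an identity.

Claim: cos(x-y) = cos(x)cos(y) + sin(x)sin(y).
Reasoning: Replace y by -y in cos(x+y) = cos(x)cos(y) - sin(x)sin(y) and use cos(-y) = cos(y), sin(-y) = -sin(y): cos(x-y) = cos(x)cos(y) + sin(x)sin(y).
So the two sides agree for all real values of x and y for which both sides are defined.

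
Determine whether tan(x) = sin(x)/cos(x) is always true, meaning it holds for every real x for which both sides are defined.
Yes, this is an identity.

Claim: tan(x) = sin(x)/cos(x).
Reasoning: For an angle x whose terminal point on the unit circle is (cos x, sin x), tan(x) is defined as the ratio (second coordinate)/(first coordinate) = sin(x)/cos(x), wherever cos(x) ≠ 0.
So the two sides agree for every real x for which both sides are defined.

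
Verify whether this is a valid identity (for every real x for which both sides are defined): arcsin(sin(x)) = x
Claim: arcsin(sin(x)) = x.
Test a specific point where both sides are defined: x = 2π/3.
LHS = arcsin(sin(x)) ≈ 1.0472
RHS = x ≈ 2.0944
Since 1.0472 ≠ 2.0944, the equation fails at this point, so it cannot hold for every real x for which both sides are defined.
arcsin only returns values in [-π/2, π/2], so arcsin(sin(x)) = x holds only for x in that interval, not for all real x.

Conclusion: No, this is NOT an identity.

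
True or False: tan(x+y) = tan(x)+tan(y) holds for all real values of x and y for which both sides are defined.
False.

Claim: tan(x+y) = tan(x)+tan(y).
Test a specific point where both sides are defined: x = 3π/4, y = -π/3.
LHS = tan(x+y) ≈ 3.7321
RHS = tan(x)+tan(y) ≈ -2.7321
Since 3.7321 ≠ -2.7321, the equation fails at this point, so it cannot hold for all real values of x and y for which both sides are defined.
The correct formula is tan(x+y) = (tan(x) + tan(y))/(1 - tan(x)tan(y)).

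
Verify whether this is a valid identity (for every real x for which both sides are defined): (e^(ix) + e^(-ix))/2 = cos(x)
Yes, this is an identity.

Claim: (e^(ix) + e^(-ix))/2 = cos(x).
Reasoning: By Euler's formula e^(ix) = cos(x) + i·sin(x) and e^(-ix) = cos(x) - i·sin(x). Adding cancels the sine terms: e^(ix) + e^(-ix) = 2cos(x); divide by 2.
So the two sides agree for every real x for which both sides are defined.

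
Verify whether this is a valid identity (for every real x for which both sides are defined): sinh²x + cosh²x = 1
Claim: sinh²x + cosh²x = 1.
Test a specific point where both sides are defined: x = 3.
LHS = sinh²x + cosh²x ≈ 201.7156
RHS = 1 ≈ 1.0000
Since 201.7156 ≠ 1.0000, the equation fails at this point, so it cannot hold for every real x for which both sides are defined.
The correct hyperbolic identity is cosh²x - sinh²x = 1 (a difference); the sum sinh²x + cosh²x equals cosh(2x).

Conclusion: No, this is NOT an identity.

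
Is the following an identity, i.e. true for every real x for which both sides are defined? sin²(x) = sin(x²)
No, this is NOT an identity.

Claim: sin²(x) = sin(x²).
Test a specific point where both sides are defined: x = -π/3.
LHS = sin²(x) ≈ 0.7500
RHS = sin(x²) ≈ 0.8897
Since 0.7500 ≠ 0.8897, the equation fails at this point, so it cannot hold for every real x for which both sides are defined.
sin²(x) means (sin x)², squaring the output; sin(x²) squares the input. These are different functions.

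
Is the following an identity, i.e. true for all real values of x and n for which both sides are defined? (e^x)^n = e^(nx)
Claim: (e^x)^n = e^(nx).
Reasoning: e^x is a positive real number, and for a positive base B and real exponent n, B^n = e^(n·ln B). With B = e^x, ln B = x, so (e^x)^n = e^(n·x).
So the two sides agree for all real values of x and n for which both sides are defined.

Conclusion: Yes, this is an identity.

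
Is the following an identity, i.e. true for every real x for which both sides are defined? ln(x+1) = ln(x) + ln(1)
Claim: ln(x+1) = ln(x) + ln(1).
Test a specific point where both sides are defined: x = 1/2.
LHS = ln(x+1) ≈ 0.4055
RHS = ln(x) + ln(1) ≈ -0.6931
Since 0.4055 ≠ -0.6931, the equation fails at this point, so it cannot hold for every real x for which both sides are defined.
ln(1) = 0, so the right side is just ln(x), which differs from ln(x+1).

Conclusion: No, this is NOT an identity.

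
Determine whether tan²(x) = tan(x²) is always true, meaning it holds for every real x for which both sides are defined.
No, this is NOT an identity.

Claim: tan²(x) = tan(x²).
Test a specific point where both sides are defined: x = π/6.
LHS = tan²(x) ≈ 0.3333
RHS = tan(x²) ≈ 0.2812
Since 0.3333 ≠ 0.2812, the equation fails at this point, so it cannot hold for every real x for which both sides are defined.
tan²(x) means (tan x)², squaring the output; tan(x²) squares the input. These are different functions.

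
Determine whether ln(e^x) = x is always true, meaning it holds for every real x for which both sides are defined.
Yes, this is an identity.

Claim: ln(e^x) = x.
Reasoning: ln is the inverse of the exponential: ln(e^x) asks for the exponent p with e^p = e^x, and since e^p is one-to-one that exponent is p = x.
So the two sides agree for every real x for which both sides are defined.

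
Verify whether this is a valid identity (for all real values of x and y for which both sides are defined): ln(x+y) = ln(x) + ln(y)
Claim: ln(x+y) = ln(x) + ln(y).
Test a specific point where both sides are defined: x = 4, y = 5.
LHS = ln(x+y) ≈ 2.1972
RHS = ln(x) + ln(y) ≈ 2.9957
Since 2.1972 ≠ 2.9957, the equation fails at this point, so it cannot hold for all real values of x and y for which both sides are defined.
ln(x) + ln(y) = ln(xy), not ln(x+y).

Conclusion: No, this is NOT an identity.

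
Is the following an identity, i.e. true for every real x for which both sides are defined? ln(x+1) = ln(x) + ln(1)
Claim: ln(x+1) = ln(x) + ln(1).
Test a specific point where both sides are defined: x = 2.
LHS = ln(x+1) ≈ 1.0986
RHS = ln(x) + ln(1) ≈ 0.6931
Since 1.0986 ≠ 0.6931, the equation fails at this point, so it cannot hold for every real x for which both sides are defined.
ln(1) = 0, so the right side is just ln(x), which differs from ln(x+1).

Conclusion: No, this is NOT an identity.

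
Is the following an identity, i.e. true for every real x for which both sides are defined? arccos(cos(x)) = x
Claim: arccos(cos(x)) = x.
Test a specific point where both sides are defined: x = -π/6.
LHS = arccos(cos(x)) ≈ 0.5236
RHS = x ≈ -0.5236
Since 0.5236 ≠ -0.5236, the equation fails at this point, so it cannot hold for every real x for which both sides are defined.
arccos only returns values in [0, π], so arccos(cos(x)) = x holds only for x in that interval, not for all real x.

Conclusion: No, this is NOT an identity.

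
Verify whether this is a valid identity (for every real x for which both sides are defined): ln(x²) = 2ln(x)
Claim: ln(x²) = 2ln(x).
Reasoning: The right side requires x > 0. For x > 0, x² = (e^(ln x))² = e^(2ln x), so ln(x²) = 2ln(x). (For x < 0 the right side is undefined, so those values are outside the claim.)
So the two sides agree for every real x for which both sides are defined.

Conclusion: Yes, this is an identity.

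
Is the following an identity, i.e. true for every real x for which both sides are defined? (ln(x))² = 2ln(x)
Claim: (ln(x))² = 2ln(x).
Test a specific point where both sides are defined: x = 1/2.
LHS = (ln(x))² ≈ 0.4805
RHS = 2ln(x) ≈ -1.3863
Since 0.4805 ≠ -1.3863, the equation fails at this point, so it cannot hold for every real x for which both sides are defined.
2ln(x) equals ln(x²), which is not the same as (ln x)².

Conclusion: No, this is NOT an identity.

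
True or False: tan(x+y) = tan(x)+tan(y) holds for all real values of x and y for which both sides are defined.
False.

Claim: tan(x+y) = tan(x)+tan(y).
Test a specific point where both sides are defined: x = π/4, y = π/6.
LHS = tan(x+y) ≈ 3.7321
RHS = tan(x)+tan(y) ≈ 1.5774
Since 3.7321 ≠ 1.5774, the equation fails at this point, so it cannot hold for all real values of x and y for which both sides are defined.
The correct formula is tan(x+y) = (tan(x) + tan(y))/(1 - tan(x)tan(y)).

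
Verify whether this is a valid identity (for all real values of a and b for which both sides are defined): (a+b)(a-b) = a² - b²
Claim: (a+b)(a-b) = a² - b².
Reasoning: Expand: (a+b)(a-b) = a² - ab + ba - b² = a² - b² (the cross terms cancel).
So the two sides agree for all real values of a and b for which both sides are defined.

Conclusion: Yes, this is an identity.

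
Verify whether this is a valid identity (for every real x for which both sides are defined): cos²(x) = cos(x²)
No, this is NOT an identity.

Claim: cos²(x) = cos(x²).
Test a specific point where both sides are defined: x = π/4.
LHS = cos²(x) ≈ 0.5000
RHS = cos(x²) ≈ 0.8157
Since 0.5000 ≠ 0.8157, the equation fails at this point, so it cannot hold for every real x for which both sides are defined.
cos²(x) means (cos x)², squaring the output; cos(x²) squares the input. These are different functions.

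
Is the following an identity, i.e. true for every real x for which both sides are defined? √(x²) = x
Claim: √(x²) = x.
Test a specific point where both sides are defined: x = -3.
LHS = √(x²) ≈ 3.0000
RHS = x ≈ -3.0000
Since 3.0000 ≠ -3.0000, the equation fails at this point, so it cannot hold for every real x for which both sides are defined.
√(x²) = |x|, which differs from x whenever x < 0 (both sides are defined for every real x).

Conclusion: No, this is NOT an identity.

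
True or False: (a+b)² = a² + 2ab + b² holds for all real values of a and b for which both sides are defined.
True.

Claim: (a+b)² = a² + 2ab + b².
Reasoning: Expand: (a+b)² = (a+b)(a+b) = a·a + a·b + b·a + b·b = a² + 2ab + b².
So the two sides agree for all real values of a and b for which both sides are defined.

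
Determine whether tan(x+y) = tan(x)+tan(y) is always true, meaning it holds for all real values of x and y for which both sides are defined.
No, this is NOT an identity.

Claim: tan(x+y) = tan(x)+tan(y).
Test a specific point where both sides are defined: x = 2π/3, y = -π/4.
LHS = tan(x+y) ≈ 3.7321
RHS = tan(x)+tan(y) ≈ -2.7321
Since 3.7321 ≠ -2.7321, the equation fails at this point, so it cannot hold for all real values of x and y for which both sides are defined.
The correct formula is tan(x+y) = (tan(x) + tan(y))/(1 - tan(x)tan(y)).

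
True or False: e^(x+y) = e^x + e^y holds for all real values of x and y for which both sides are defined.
False.

Claim: e^(x+y) = e^x + e^y.
Test a specific point where both sides are defined: x = -3, y = -1.
LHS = e^(x+y) ≈ 0.0183
RHS = e^x + e^y ≈ 0.4177
Since 0.0183 ≠ 0.4177, the equation fails at this point, so it cannot hold for all real values of x and y for which both sides are defined.
The correct rule is e^(x+y) = e^x · e^y (a product, not a sum).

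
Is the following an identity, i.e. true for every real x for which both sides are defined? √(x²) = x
Claim: √(x²) = x.
Test a specific point where both sides are defined: x = -1.
LHS = √(x²) ≈ 1.0000
RHS = x ≈ -1.0000
Since 1.0000 ≠ -1.0000, the equation fails at this point, so it cannot hold for every real x for which both sides are defined.
√(x²) = |x|, which differs from x whenever x < 0 (both sides are defined for every real x).

Conclusion: No, this is NOT an identity.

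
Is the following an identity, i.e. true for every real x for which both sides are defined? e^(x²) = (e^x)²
Claim: e^(x²) = (e^x)².
Test a specific point where both sides are defined: x = -3.
LHS = e^(x²) ≈ 8103.0839
RHS = (e^x)² ≈ 0.0025
Since 8103.0839 ≠ 0.0025, the equation fails at this point, so it cannot hold for every real x for which both sides are defined.
(e^x)² = e^(2x), and 2x ≠ x² in general.

Conclusion: No, this is NOT an identity.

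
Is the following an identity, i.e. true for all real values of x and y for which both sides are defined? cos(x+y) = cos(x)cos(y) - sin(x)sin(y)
Claim: cos(x+y) = cos(x)cos(y) - sin(x)sin(y).
Reasoning: By Euler's formula e^(i(x+y)) = e^(ix)·e^(iy) = (cos x + i·sin x)(cos y + i·sin y). The real part of the left side is cos(x+y); the real part of the product is cos(x)cos(y) - sin(x)sin(y) (since i·i = -1).
So the two sides agree for all real values of x and y for which both sides are defined.

Conclusion: Yes, this is an identity.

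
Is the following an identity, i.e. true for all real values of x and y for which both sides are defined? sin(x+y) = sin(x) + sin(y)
Claim: sin(x+y) = sin(x) + sin(y).
Test a specific point where both sides are defined: x = π/3, y = -π/6.
LHS = sin(x+y) ≈ 0.5000
RHS = sin(x) + sin(y) ≈ 0.3660
Since 0.5000 ≠ 0.3660, the equation fails at this point, so it cannot hold for all real values of x and y for which both sides are defined.
The correct expansion is sin(x+y) = sin(x)cos(y) + cos(x)sin(y); sine is not additive.

Conclusion: No, this is NOT an identity.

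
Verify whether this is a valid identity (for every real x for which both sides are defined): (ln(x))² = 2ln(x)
No, this is NOT an identity.

Claim: (ln(x))² = 2ln(x).
Test a specific point where both sides are defined: x = 1/2.
LHS = (ln(x))² ≈ 0.4805
RHS = 2ln(x) ≈ -1.3863
Since 0.4805 ≠ -1.3863, the equation fails at this point, so it cannot hold for every real x for which both sides are defined.
2ln(x) equals ln(x²), which is not the same as (ln x)².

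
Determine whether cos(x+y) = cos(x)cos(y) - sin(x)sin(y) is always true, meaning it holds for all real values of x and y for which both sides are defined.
Yes, this is an identity.

Claim: cos(x+y) = cos(x)cos(y) - sin(x)sin(y).
Reasoning: By Euler's formula e^(i(x+y)) = e^(ix)·e^(iy) = (cos x + i·sin x)(cos y + i·sin y). The real part of the left side is cos(x+y); the real part of the product is cos(x)cos(y) - sin(x)sin(y) (since i·i = -1).
So the two sides agree for all real values of x and y for which both sides are defined.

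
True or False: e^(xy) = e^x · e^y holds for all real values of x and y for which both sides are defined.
False.

Claim: e^(xy) = e^x · e^y.
Test a specific point where both sides are defined: x = -1, y = 2.
LHS = e^(xy) ≈ 0.1353
RHS = e^x · e^y ≈ 2.7183
Since 0.1353 ≠ 2.7183, the equation fails at this point, so it cannot hold for all real values of x and y for which both sides are defined.
e^x · e^y = e^(x+y), not e^(xy).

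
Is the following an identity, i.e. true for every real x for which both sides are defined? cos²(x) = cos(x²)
Claim: cos²(x) = cos(x²).
Test a specific point where both sides are defined: x = -π/6.
LHS = cos²(x) ≈ 0.7500
RHS = cos(x²) ≈ 0.9627
Since 0.7500 ≠ 0.9627, the equation fails at this point, so it cannot hold for every real x for which both sides are defined.
cos²(x) means (cos x)², squaring the output; cos(x²) squares the input. These are different functions.

Conclusion: No, this is NOT an identity.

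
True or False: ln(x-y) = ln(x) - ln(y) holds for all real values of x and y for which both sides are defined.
Claim: ln(x-y) = ln(x) - ln(y).
Test a specific point where both sides are defined: x = 2, y = 1/2.
LHS = ln(x-y) ≈ 0.4055
RHS = ln(x) - ln(y) ≈ 1.3863
Since 0.4055 ≠ 1.3863, the equation fails at this point, so it cannot hold for all real values of x and y for which both sides are defined.
ln(x) - ln(y) = ln(x/y), not ln(x-y).

Conclusion: False.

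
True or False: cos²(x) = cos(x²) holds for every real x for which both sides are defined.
Claim: cos²(x) = cos(x²).
Test a specific point where both sides are defined: x = -π/6.
LHS = cos²(x) ≈ 0.7500
RHS = cos(x²) ≈ 0.9627
Since 0.7500 ≠ 0.9627, the equation fails at this point, so it cannot hold for every real x for which both sides are defined.
cos²(x) means (cos x)², squaring the output; cos(x²) squares the input. These are different functions.

Conclusion: False.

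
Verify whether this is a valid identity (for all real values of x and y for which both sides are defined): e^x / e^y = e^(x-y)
Claim: e^x / e^y = e^(x-y).
Reasoning: 1/e^y = e^(-y), so e^x / e^y = e^x · e^(-y) = e^(x + (-y)) = e^(x-y) by the product rule for exponents.
So the two sides agree for all real values of x and y for which both sides are defined.

Conclusion: Yes, this is an identity.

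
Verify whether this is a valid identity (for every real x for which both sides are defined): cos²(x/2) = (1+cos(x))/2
Yes, this is an identity.

Claim: cos²(x/2) = (1+cos(x))/2.
Reasoning: Use cos(2θ) = 2cos²θ - 1 with θ = x/2: cos(x) = 2cos²(x/2) - 1. Solving for cos²(x/2) gives (1 + cos(x))/2.
So the two sides agree for every real x for which both sides are defined.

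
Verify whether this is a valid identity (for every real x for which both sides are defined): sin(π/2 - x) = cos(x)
Claim: sin(π/2 - x) = cos(x).
Reasoning: Use sin(u - v) = sin(u)cos(v) - cos(u)sin(v) with u = π/2, v = x: sin(π/2)cos(x) - cos(π/2)sin(x) = 1·cos(x) - 0·sin(x) = cos(x).
So the two sides agree for every real x for which both sides are defined.

Conclusion: Yes, this is an identity.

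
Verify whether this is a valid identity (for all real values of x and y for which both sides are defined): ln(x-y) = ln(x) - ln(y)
Claim: ln(x-y) = ln(x) - ln(y).
Test a specific point where both sides are defined: x = 5, y = 4.
LHS = ln(x-y) ≈ 0.0000
RHS = ln(x) - ln(y) ≈ 0.2231
Since 0.0000 ≠ 0.2231, the equation fails at this point, so it cannot hold for all real values of x and y for which both sides are defined.
ln(x) - ln(y) = ln(x/y), not ln(x-y).

Conclusion: No, this is NOT an identity.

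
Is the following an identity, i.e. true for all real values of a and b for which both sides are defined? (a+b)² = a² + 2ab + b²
Claim: (a+b)² = a² + 2ab + b².
Reasoning: Expand: (a+b)² = (a+b)(a+b) = a·a + a·b + b·a + b·b = a² + 2ab + b².
So the two sides agree for all real values of a and b for which both sides are defined.

Conclusion: Yes, this is an identity.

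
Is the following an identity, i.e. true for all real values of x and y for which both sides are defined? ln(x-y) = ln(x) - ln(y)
Claim: ln(x-y) = ln(x) - ln(y).
Test a specific point where both sides are defined: x = 2, y = 3/2.
LHS = ln(x-y) ≈ -0.6931
RHS = ln(x) - ln(y) ≈ 0.2877
Since -0.6931 ≠ 0.2877, the equation fails at this point, so it cannot hold for all real values of x and y for which both sides are defined.
ln(x) - ln(y) = ln(x/y), not ln(x-y).

Conclusion: No, this is NOT an identity.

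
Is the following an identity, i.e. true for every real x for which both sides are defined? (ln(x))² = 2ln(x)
Claim: (ln(x))² = 2ln(x).
Test a specific point where both sides are defined: x = 1/2.
LHS = (ln(x))² ≈ 0.4805
RHS = 2ln(x) ≈ -1.3863
Since 0.4805 ≠ -1.3863, the equation fails at this point, so it cannot hold for every real x for which both sides are defined.
2ln(x) equals ln(x²), which is not the same as (ln x)².

Conclusion: No, this is NOT an identity.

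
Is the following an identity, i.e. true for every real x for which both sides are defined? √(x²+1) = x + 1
No, this is NOT an identity.

Claim: √(x²+1) = x + 1.
Test a specific point where both sides are defined: x = 2.
LHS = √(x²+1) ≈ 2.2361
RHS = x + 1 ≈ 3.0000
Since 2.2361 ≠ 3.0000, the equation fails at this point, so it cannot hold for every real x for which both sides are defined.
(x+1)² = x² + 2x + 1 ≠ x² + 1 unless x = 0.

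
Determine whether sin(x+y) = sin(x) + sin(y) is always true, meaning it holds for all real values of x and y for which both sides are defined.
Claim: sin(x+y) = sin(x) + sin(y).
Test a specific point where both sides are defined: x = π/2, y = 3π/4.
LHS = sin(x+y) ≈ -0.7071
RHS = sin(x) + sin(y) ≈ 1.7071
Since -0.7071 ≠ 1.7071, the equation fails at this point, so it cannot hold for all real values of x and y for which both sides are defined.
The correct expansion is sin(x+y) = sin(x)cos(y) + cos(x)sin(y); sine is not additive.

Conclusion: No, this is NOT an identity.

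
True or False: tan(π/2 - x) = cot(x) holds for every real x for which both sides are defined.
True.

Claim: tan(π/2 - x) = cot(x).
Reasoning: tan(π/2 - x) = sin(π/2 - x)/cos(π/2 - x) = cos(x)/sin(x) = cot(x), using the cofunction identities sin(π/2 - x) = cos(x) and cos(π/2 - x) = sin(x).
So the two sides agree for every real x for which both sides are defined.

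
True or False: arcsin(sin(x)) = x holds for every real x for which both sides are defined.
Claim: arcsin(sin(x)) = x.
Test a specific point where both sides are defined: x = π.
LHS = arcsin(sin(x)) ≈ 0.0000
RHS = x ≈ 3.1416
Since 0.0000 ≠ 3.1416, the equation fails at this point, so it cannot hold for every real x for which both sides are defined.
arcsin only returns values in [-π/2, π/2], so arcsin(sin(x)) = x holds only for x in that interval, not for all real x.

Conclusion: False.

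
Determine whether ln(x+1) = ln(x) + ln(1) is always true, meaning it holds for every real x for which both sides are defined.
No, this is NOT an identity.

Claim: ln(x+1) = ln(x) + ln(1).
Test a specific point where both sides are defined: x = 1.
LHS = ln(x+1) ≈ 0.6931
RHS = ln(x) + ln(1) ≈ 0.0000
Since 0.6931 ≠ 0.0000, the equation fails at this point, so it cannot hold for every real x for which both sides are defined.
ln(1) = 0, so the right side is just ln(x), which differs from ln(x+1).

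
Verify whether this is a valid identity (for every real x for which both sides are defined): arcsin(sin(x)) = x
Claim: arcsin(sin(x)) = x.
Test a specific point where both sides are defined: x = 3π/4.
LHS = arcsin(sin(x)) ≈ 0.7854
RHS = x ≈ 2.3562
Since 0.7854 ≠ 2.3562, the equation fails at this point, so it cannot hold for every real x for which both sides are defined.
arcsin only returns values in [-π/2, π/2], so arcsin(sin(x)) = x holds only for x in that interval, not for all real x.

Conclusion: No, this is NOT an identity.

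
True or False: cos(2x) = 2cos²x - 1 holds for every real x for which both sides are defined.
True.

Claim: cos(2x) = 2cos²x - 1.
Reasoning: cos(2x) = cos²x - sin²x. Replace sin²x by 1 - cos²x: cos²x - (1 - cos²x) = 2cos²x - 1.
So the two sides agree for every real x for which both sides are defined.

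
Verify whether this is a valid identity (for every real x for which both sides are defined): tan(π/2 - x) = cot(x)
Yes, this is an identity.

Claim: tan(π/2 - x) = cot(x).
Reasoning: tan(π/2 - x) = sin(π/2 - x)/cos(π/2 - x) = cos(x)/sin(x) = cot(x), using the cofunction identities sin(π/2 - x) = cos(x) and cos(π/2 - x) = sin(x).
So the two sides agree for every real x for which both sides are defined.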